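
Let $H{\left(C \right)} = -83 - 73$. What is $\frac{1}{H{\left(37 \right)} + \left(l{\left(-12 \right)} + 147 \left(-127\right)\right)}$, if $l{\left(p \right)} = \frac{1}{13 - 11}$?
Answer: $- \frac{2}{37649} \approx -5.3122 \cdot 10^{-5}$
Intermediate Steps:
$l{\left(p \right)} = \frac{1}{2}$
$H{\left(C \right)} = -156$
$\frac{1}{H{\left(37 \right)} + \left(l{\left(-12 \right)} + 147 \left(-127\right)\right)} = \frac{1}{-156 + \left(\frac{1}{2} + 147 \left(-127\right)\right)} = \frac{1}{-156 + \left(\frac{1}{2} - 18669\right)} = \frac{1}{-156 - \frac{37337}{2}} = \frac{1}{- \frac{37649}{2}} = - \frac{2}{37649}$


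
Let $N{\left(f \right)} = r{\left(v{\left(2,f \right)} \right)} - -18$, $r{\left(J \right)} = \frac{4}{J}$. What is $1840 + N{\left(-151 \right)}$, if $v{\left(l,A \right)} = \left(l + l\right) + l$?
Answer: $\frac{5576}{3} \approx 1858.7$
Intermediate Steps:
$v{\left(l,A \right)} = 3 l$ ($v{\left(l,A \right)} = 2 l + l = 3 l$)
$N{\left(f \right)} = \frac{56}{3}$ ($N{\left(f \right)} = \frac{4}{3 \cdot 2} - -18 = \frac{4}{6} + 18 = 4 \cdot \frac{1}{6} + 18 = \frac{2}{3} + 18 = \frac{56}{3}$)
$1840 + N{\left(-151 \right)} = 1840 + \frac{56}{3} = \frac{5576}{3}$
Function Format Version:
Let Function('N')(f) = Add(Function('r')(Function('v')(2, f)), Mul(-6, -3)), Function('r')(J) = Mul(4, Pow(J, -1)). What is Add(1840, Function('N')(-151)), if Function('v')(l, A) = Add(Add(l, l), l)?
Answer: Rational(5576, 3) ≈ 1858.7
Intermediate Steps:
Function('v')(l, A) = Mul(3, l) (Function('v')(l, A) = Add(Mul(2, l), l) = Mul(3, l))
Function('N')(f) = Rational(56, 3) (Function('N')(f) = Add(Mul(4, Pow(Mul(3, 2), -1)), Mul(-6, -3)) = Add(Mul(4, Pow(6, -1)), 18) = Add(Mul(4, Rational(1, 6)), 18) = Add(Rational(2, 3), 18) = Rational(56, 3))
Add(1840, Function('N')(-151)) = Add(1840, Rational(56, 3)) = Rational(5576, 3)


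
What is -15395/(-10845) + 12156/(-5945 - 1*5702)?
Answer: 9494749/25262343 ≈ 0.37585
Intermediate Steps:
-15395/(-10845) + 12156/(-5945 - 1*5702) = -15395*(-1/10845) + 12156/(-5945 - 5702) = 3079/2169 + 12156/(-11647) = 3079/2169 + 12156*(-1/11647) = 3079/2169 - 12156/11647 = 9494749/25262343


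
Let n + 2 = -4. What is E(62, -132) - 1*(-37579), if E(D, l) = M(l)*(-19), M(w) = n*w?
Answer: 22531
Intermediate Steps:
n = -6 (n = -2 - 4 = -6)
M(w) = -6*w
E(D, l) = 114*l (E(D, l) = -6*l*(-19) = 114*l)
E(62, -132) - 1*(-37579) = 114*(-132) - 1*(-37579) = -15048 + 37579 = 22531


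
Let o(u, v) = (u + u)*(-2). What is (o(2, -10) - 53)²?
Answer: 3721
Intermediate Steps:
o(u, v) = -4*u (o(u, v) = (2*u)*(-2) = -4*u)
(o(2, -10) - 53)² = (-4*2 - 53)² = (-8 - 53)² = (-61)² = 3721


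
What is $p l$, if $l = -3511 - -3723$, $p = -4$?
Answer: $-848$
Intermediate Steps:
$l = 212$ ($l = -3511 + 3723 = 212$)
$p l = \left(-4\right) 212 = -848$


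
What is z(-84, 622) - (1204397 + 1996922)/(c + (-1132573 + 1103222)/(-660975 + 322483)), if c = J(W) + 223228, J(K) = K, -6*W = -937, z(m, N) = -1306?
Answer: -6112360473658/4629415267 ≈ -1320.3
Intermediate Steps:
W = 937/6 (W = -⅙*(-937) = 937/6 ≈ 156.17)
c = 1340305/6 (c = 937/6 + 223228 = 1340305/6 ≈ 2.2338e+5)
z(-84, 622) - (1204397 + 1996922)/(c + (-1132573 + 1103222)/(-660975 + 322483)) = -1306 - (1204397 + 1996922)/(1340305/6 + (-1132573 + 1103222)/(-660975 + 322483)) = -1306 - 3201319/(1340305/6 - 29351/(-338492)) = -1306 - 3201319/(1340305/6 - 29351*(-1/338492)) = -1306 - 3201319/(1340305/6 + 599/6908) = -1306 - 3201319/4629415267/20724 = -1306 - 3201319*20724/4629415267 = -1306 - 1*66344134956/4629415267 = -1306 - 66344134956/4629415267 = -6112360473658/4629415267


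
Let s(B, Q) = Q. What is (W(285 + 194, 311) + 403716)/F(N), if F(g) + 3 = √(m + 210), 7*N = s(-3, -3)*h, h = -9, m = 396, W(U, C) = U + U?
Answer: 404674/199 + 404674*√606/597 ≈ 18720.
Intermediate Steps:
W(U, C) = 2*U
N = 27/7 (N = (-3*(-9))/7 = (⅐)*27 = 27/7 ≈ 3.8571)
F(g) = -3 + √606 (F(g) = -3 + √(396 + 210) = -3 + √606)
(W(285 + 194, 311) + 403716)/F(N) = (2*(285 + 194) + 403716)/(-3 + √606) = (2*479 + 403716)/(-3 + √606) = (958 + 403716)/(-3 + √606) = 404674/(-3 + √606)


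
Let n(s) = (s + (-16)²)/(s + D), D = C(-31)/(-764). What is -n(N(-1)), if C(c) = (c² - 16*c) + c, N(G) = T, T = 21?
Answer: -105814/7309 ≈ -14.477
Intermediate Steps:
N(G) = 21
C(c) = c² - 15*c
D = -713/382 (D = -31*(-15 - 31)/(-764) = -31*(-46)*(-1/764) = 1426*(-1/764) = -713/382 ≈ -1.8665)
n(s) = (256 + s)/(-713/382 + s) (n(s) = (s + (-16)²)/(s - 713/382) = (s + 256)/(-713/382 + s) = (256 + s)/(-713/382 + s))
-n(N(-1)) = -382*(256 + 21)/(-713 + 382*21) = -382*277/(-713 + 8022) = -382*277/7309 = -1*105814/7309 = -105814/7309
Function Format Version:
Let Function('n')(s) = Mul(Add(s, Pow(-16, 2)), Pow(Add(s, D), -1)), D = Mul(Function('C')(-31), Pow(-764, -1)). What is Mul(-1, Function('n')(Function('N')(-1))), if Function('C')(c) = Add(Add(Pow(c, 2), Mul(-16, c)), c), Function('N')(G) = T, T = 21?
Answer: Rational(-105814, 7309) ≈ -14.477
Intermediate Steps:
Function('N')(G) = 21
Function('C')(c) = Add(Pow(c, 2), Mul(-15, c))
D = Rational(-713, 382) (D = Mul(Mul(-31, Add(-15, -31)), Pow(-764, -1)) = Mul(Mul(-31, -46), Rational(-1, 764)) = Mul(1426, Rational(-1, 764)) = Rational(-713, 382) ≈ -1.8665)
Function('n')(s) = Mul(Pow(Add(Rational(-713, 382), s), -1), Add(256, s)) (Function('n')(s) = Mul(Add(s, Pow(-16, 2)), Pow(Add(s, Rational(-713, 382)), -1)) = Mul(Add(s, 256), Pow(Add(Rational(-713, 382), s), -1)) = Mul(Add(256, s), Pow(Add(Rational(-713, 382), s), -1)) = Mul(Pow(Add(Rational(-713, 382), s), -1), Add(256, s)))
Mul(-1, Function('n')(Function('N')(-1))) = Mul(-1, Mul(382, Pow(Add(-713, Mul(382, 21)), -1), Add(256, 21))) = Mul(-1, Mul(382, Pow(Add(-713, 8022), -1), 277)) = Mul(-1, Mul(382, Pow(7309, -1), 277)) = Mul(-1, Mul(382, Rational(1, 7309), 277)) = Mul(-1, Rational(105814, 7309)) = Rational(-105814, 7309)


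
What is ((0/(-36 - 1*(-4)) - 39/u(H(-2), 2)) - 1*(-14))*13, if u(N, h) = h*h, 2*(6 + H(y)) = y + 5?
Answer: 221/4 ≈ 55.250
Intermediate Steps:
H(y) = -7/2 + y/2 (H(y) = -6 + (y + 5)/2 = -6 + (5 + y)/2 = -6 + (5/2 + y/2) = -7/2 + y/2)
u(N, h) = h²
((0/(-36 - 1*(-4)) - 39/u(H(-2), 2)) - 1*(-14))*13 = ((0/(-36 - 1*(-4)) - 39/(2²)) - 1*(-14))*13 = ((0/(-36 + 4) - 39/4) + 14)*13 = ((0/(-32) - 39*¼) + 14)*13 = ((0*(-1/32) - 39/4) + 14)*13 = ((0 - 39/4) + 14)*13 = (-39/4 + 14)*13 = (17/4)*13 = 221/4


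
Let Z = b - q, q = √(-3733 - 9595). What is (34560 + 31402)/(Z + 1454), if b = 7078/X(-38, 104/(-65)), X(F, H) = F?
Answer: 4312529598/83570711 + 95249128*I*√17/83570711 ≈ 51.603 + 4.6993*I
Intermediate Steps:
b = -3539/19 (b = 7078/(-38) = 7078*(-1/38) = -3539/19 ≈ -186.26)
q = 28*I*√17 (q = √(-13328) = 28*I*√17 ≈ 115.45*I)
Z = -3539/19 - 28*I*√17 ≈ -186.26 - 115.45*I
(34560 + 31402)/(Z + 1454) = (34560 + 31402)/((-3539/19 - 28*I*√17) + 1454) = 65962/(24087/19 - 28*I*√17)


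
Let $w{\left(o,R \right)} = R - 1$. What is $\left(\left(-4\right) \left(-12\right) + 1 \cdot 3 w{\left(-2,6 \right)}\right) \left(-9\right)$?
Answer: $-567$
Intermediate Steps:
$w{\left(o,R \right)} = -1 + R$
$\left(\left(-4\right) \left(-12\right) + 1 \cdot 3 w{\left(-2,6 \right)}\right) \left(-9\right) = \left(\left(-4\right) \left(-12\right) + 1 \cdot 3 \left(-1 + 6\right)\right) \left(-9\right) = \left(48 + 3 \cdot 5\right) \left(-9\right) = \left(48 + 15\right) \left(-9\right) = 63 \left(-9\right) = -567$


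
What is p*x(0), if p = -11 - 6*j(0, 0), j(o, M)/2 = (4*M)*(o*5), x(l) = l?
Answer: 0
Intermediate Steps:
j(o, M) = 40*M*o (j(o, M) = 2*((4*M)*(o*5)) = 2*((4*M)*(5*o)) = 2*(20*M*o) = 40*M*o)
p = -11 (p = -11 - 240*0*0 = -11 - 6*0 = -11 + 0 = -11)
p*x(0) = -11*0 = 0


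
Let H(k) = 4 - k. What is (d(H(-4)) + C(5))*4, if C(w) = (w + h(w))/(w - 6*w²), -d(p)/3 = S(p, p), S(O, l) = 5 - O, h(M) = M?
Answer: 1036/29 ≈ 35.724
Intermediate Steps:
d(p) = -15 + 3*p (d(p) = -3*(5 - p) = -15 + 3*p)
C(w) = 2*w/(w - 6*w²) (C(w) = (w + w)/(w - 6*w²) = (2*w)/(w - 6*w²) = 2*w/(w - 6*w²))
(d(H(-4)) + C(5))*4 = ((-15 + 3*(4 - 1*(-4))) - 2/(-1 + 6*5))*4 = ((-15 + 3*(4 + 4)) - 2/(-1 + 30))*4 = ((-15 + 3*8) - 2/29)*4 = ((-15 + 24) - 2*1/29)*4 = (9 - 2/29)*4 = (259/29)*4 = 1036/29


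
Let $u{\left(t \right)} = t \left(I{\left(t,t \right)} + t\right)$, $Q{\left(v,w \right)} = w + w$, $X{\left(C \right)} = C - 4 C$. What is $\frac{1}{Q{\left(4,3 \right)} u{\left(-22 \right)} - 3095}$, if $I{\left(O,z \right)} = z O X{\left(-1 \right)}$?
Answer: $- \frac{1}{191855} \approx -5.2123 \cdot 10^{-6}$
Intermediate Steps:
$X{\left(C \right)} = - 3 C$
$Q{\left(v,w \right)} = 2 w$
$I{\left(O,z \right)} = 3 O z$ ($I{\left(O,z \right)} = z O \left(\left(-3\right) \left(-1\right)\right) = O z 3 = 3 O z$)
$u{\left(t \right)} = t \left(t + 3 t^{2}\right)$ ($u{\left(t \right)} = t \left(3 t t + t\right) = t \left(3 t^{2} + t\right) = t \left(t + 3 t^{2}\right)$)
$\frac{1}{Q{\left(4,3 \right)} u{\left(-22 \right)} - 3095} = \frac{1}{2 \cdot 3 \left(-22\right)^{2} \left(1 + 3 \left(-22\right)\right) - 3095} = \frac{1}{6 \cdot 484 \left(1 - 66\right) - 3095} = \frac{1}{6 \cdot 484 \left(-65\right) - 3095} = \frac{1}{6 \left(-31460\right) - 3095} = \frac{1}{-188760 - 3095} = \frac{1}{-191855} = - \frac{1}{191855}$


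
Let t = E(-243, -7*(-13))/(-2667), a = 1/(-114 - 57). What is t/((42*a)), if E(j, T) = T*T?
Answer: 3211/254 ≈ 12.642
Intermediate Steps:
E(j, T) = T**2
a = -1/171 (a = 1/(-171) = -1/171 ≈ -0.0058480)
t = -1183/381 (t = (-7*(-13))**2/(-2667) = 91**2*(-1/2667) = 8281*(-1/2667) = -1183/381 ≈ -3.1050)
t/((42*a)) = -1183/(381*(42*(-1/171))) = -1183/(381*(-14/57)) = -1183/381*(-57/14) = 3211/254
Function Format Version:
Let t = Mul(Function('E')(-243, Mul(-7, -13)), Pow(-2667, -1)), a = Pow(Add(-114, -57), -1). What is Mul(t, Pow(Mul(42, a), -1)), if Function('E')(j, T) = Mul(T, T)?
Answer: Rational(3211, 254) ≈ 12.642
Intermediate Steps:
Function('E')(j, T) = Pow(T, 2)
a = Rational(-1, 171) (a = Pow(-171, -1) = Rational(-1, 171) ≈ -0.0058480)
t = Rational(-1183, 381) (t = Mul(Pow(Mul(-7, -13), 2), Pow(-2667, -1)) = Mul(Pow(91, 2), Rational(-1, 2667)) = Mul(8281, Rational(-1, 2667)) = Rational(-1183, 381) ≈ -3.1050)
Mul(t, Pow(Mul(42, a), -1)) = Mul(Rational(-1183, 381), Pow(Mul(42, Rational(-1, 171)), -1)) = Mul(Rational(-1183, 381), Pow(Rational(-14, 57), -1)) = Mul(Rational(-1183, 381), Rational(-57, 14)) = Rational(3211, 254)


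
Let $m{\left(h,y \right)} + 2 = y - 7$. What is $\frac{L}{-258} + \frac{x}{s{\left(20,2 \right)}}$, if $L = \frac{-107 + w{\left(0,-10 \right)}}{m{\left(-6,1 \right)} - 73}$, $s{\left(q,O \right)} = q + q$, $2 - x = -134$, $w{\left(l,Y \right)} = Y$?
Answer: $\frac{39409}{11610} \approx 3.3944$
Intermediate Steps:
$m{\left(h,y \right)} = -9 + y$ ($m{\left(h,y \right)} = -2 + \left(y - 7\right) = -2 + \left(-7 + y\right) = -9 + y$)
$x = 136$ ($x = 2 - -134 = 2 + 134 = 136$)
$s{\left(q,O \right)} = 2 q$
$L = \frac{13}{9}$ ($L = \frac{-107 - 10}{\left(-9 + 1\right) - 73} = - \frac{117}{-8 - 73} = - \frac{117}{-81} = \left(-117\right) \left(- \frac{1}{81}\right) = \frac{13}{9} \approx 1.4444$)
$\frac{L}{-258} + \frac{x}{s{\left(20,2 \right)}} = \frac{13}{9 \left(-258\right)} + \frac{136}{2 \cdot 20} = \frac{13}{9} \left(- \frac{1}{258}\right) + \frac{136}{40} = - \frac{13}{2322} + 136 \cdot \frac{1}{40} = - \frac{13}{2322} + \frac{17}{5} = \frac{39409}{11610}$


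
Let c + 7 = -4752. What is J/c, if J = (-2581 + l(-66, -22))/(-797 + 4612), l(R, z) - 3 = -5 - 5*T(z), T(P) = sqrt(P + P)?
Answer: 369/2593655 + 2*I*sqrt(11)/3631117 ≈ 0.00014227 + 1.8268e-6*I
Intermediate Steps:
T(P) = sqrt(2)*sqrt(P) (T(P) = sqrt(2*P) = sqrt(2)*sqrt(P))
l(R, z) = -2 - 5*sqrt(2)*sqrt(z) (l(R, z) = 3 + (-5 - 5*sqrt(2)*sqrt(z)) = -2 - 5*sqrt(2)*sqrt(z))
J = -369/545 - 2*I*sqrt(11)/763 (J = (-2581 + (-2 - 5*sqrt(2)*sqrt(-22)))/(-797 + 4612) = (-2581 + (-2 - 5*sqrt(2)*I*sqrt(22)))/3815 = (-2581 + (-2 - 10*I*sqrt(11)))*(1/3815) = (-2583 - 10*I*sqrt(11))*(1/3815) = -369/545 - 2*I*sqrt(11)/763 ≈ -0.67706 - 0.0086937*I)
c = -4759 (c = -7 - 4752 = -4759)
J/c = (-369/545 - 2*I*sqrt(11)/763)/(-4759) = (-369/545 - 2*I*sqrt(11)/763)*(-1/4759) = 369/2593655 + 2*I*sqrt(11)/3631117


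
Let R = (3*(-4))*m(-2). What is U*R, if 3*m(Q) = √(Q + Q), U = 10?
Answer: -80*I ≈ -80.0*I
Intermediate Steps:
m(Q) = √2*√Q/3 (m(Q) = √(Q + Q)/3 = √(2*Q)/3 = (√2*√Q)/3 = √2*√Q/3)
R = -8*I (R = (3*(-4))*(√2*√(-2)/3) = -4*√2*I*√2 = -8*I ≈ -8.0*I)
U*R = 10*(-8*I) = -80*I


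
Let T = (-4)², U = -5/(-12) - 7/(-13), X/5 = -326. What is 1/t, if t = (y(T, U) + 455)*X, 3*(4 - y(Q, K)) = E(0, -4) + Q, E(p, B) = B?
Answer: -1/741650 ≈ -1.3483e-6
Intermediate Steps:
X = -1630 (X = 5*(-326) = -1630)
U = 149/156 (U = -5*(-1/12) - 7*(-1/13) = 5/12 + 7/13 = 149/156 ≈ 0.95513)
T = 16
y(Q, K) = 16/3 - Q/3 (y(Q, K) = 4 - (-4 + Q)/3 = 4 + (4/3 - Q/3) = 16/3 - Q/3)
t = -741650 (t = ((16/3 - ⅓*16) + 455)*(-1630) = ((16/3 - 16/3) + 455)*(-1630) = (0 + 455)*(-1630) = 455*(-1630) = -741650)
1/t = 1/(-741650) = -1/741650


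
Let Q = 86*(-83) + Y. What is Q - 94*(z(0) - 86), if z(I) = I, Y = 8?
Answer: 954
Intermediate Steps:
Q = -7130 (Q = 86*(-83) + 8 = -7138 + 8 = -7130)
Q - 94*(z(0) - 86) = -7130 - 94*(0 - 86) = -7130 - 94*(-86) = -7130 + 8084 = 954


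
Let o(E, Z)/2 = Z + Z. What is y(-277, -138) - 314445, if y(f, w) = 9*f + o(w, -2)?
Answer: -316946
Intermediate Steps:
o(E, Z) = 4*Z (o(E, Z) = 2*(Z + Z) = 2*(2*Z) = 4*Z)
y(f, w) = -8 + 9*f (y(f, w) = 9*f + 4*(-2) = 9*f - 8 = -8 + 9*f)
y(-277, -138) - 314445 = (-8 + 9*(-277)) - 314445 = (-8 - 2493) - 314445 = -2501 - 314445 = -316946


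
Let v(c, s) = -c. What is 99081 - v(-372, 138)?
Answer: 98709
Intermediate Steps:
99081 - v(-372, 138) = 99081 - (-1)*(-372) = 99081 - 1*372 = 99081 - 372 = 98709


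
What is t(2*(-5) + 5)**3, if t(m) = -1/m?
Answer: 1/125 ≈ 0.0080000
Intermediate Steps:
t(2*(-5) + 5)**3 = (-1/(2*(-5) + 5))**3 = (-1/(-10 + 5))**3 = (-1/(-5))**3 = (-1*(-1/5))**3 = (1/5)**3 = 1/125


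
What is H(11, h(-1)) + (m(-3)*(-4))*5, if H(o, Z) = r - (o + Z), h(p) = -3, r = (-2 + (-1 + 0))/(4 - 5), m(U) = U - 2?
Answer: 95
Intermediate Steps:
m(U) = -2 + U
r = 3 (r = (-2 - 1)/(-1) = -3*(-1) = 3)
H(o, Z) = 3 - Z - o (H(o, Z) = 3 - (o + Z) = 3 - (Z + o) = 3 + (-Z - o) = 3 - Z - o)
H(11, h(-1)) + (m(-3)*(-4))*5 = (3 - 1*(-3) - 1*11) + ((-2 - 3)*(-4))*5 = (3 + 3 - 11) - 5*(-4)*5 = -5 + 20*5 = -5 + 100 = 95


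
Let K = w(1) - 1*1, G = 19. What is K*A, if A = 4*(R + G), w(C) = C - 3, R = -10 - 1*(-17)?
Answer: -312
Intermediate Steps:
R = 7 (R = -10 + 17 = 7)
w(C) = -3 + C
A = 104 (A = 4*(7 + 19) = 4*26 = 104)
K = -3 (K = (-3 + 1) - 1*1 = -2 - 1 = -3)
K*A = -3*104 = -312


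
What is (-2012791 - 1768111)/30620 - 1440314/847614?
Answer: -812211970627/6488485170 ≈ -125.18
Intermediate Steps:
(-2012791 - 1768111)/30620 - 1440314/847614 = -3780902*1/30620 - 1440314*1/847614 = -1890451/15310 - 720157/423807 = -812211970627/6488485170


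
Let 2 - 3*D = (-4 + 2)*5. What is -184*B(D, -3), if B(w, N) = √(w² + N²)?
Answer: -920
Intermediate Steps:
D = 4 (D = ⅔ - (-4 + 2)*5/3 = ⅔ - (-2)*5/3 = ⅔ - ⅓*(-10) = ⅔ + 10/3 = 4)
B(w, N) = √(N² + w²)
-184*B(D, -3) = -184*√((-3)² + 4²) = -184*√(9 + 16) = -184*√25 = -184*5 = -920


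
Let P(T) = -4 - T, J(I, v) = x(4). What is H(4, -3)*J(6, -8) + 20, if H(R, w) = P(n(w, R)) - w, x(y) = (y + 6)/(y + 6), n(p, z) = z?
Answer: 15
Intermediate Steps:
x(y) = 1 (x(y) = (6 + y)/(6 + y) = 1)
J(I, v) = 1
H(R, w) = -4 - R - w (H(R, w) = (-4 - R) - w = -4 - R - w)
H(4, -3)*J(6, -8) + 20 = (-4 - 1*4 - 1*(-3))*1 + 20 = (-4 - 4 + 3)*1 + 20 = -5*1 + 20 = -5 + 20 = 15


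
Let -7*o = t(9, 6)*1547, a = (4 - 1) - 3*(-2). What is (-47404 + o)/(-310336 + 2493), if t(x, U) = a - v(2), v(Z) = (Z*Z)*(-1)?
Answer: 50277/307843 ≈ 0.16332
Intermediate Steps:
v(Z) = -Z² (v(Z) = Z²*(-1) = -Z²)
a = 9 (a = 3 + 6 = 9)
t(x, U) = 13 (t(x, U) = 9 - (-1)*2² = 9 - (-1)*4 = 9 - 1*(-4) = 9 + 4 = 13)
o = -2873 (o = -13*1547/7 = -⅐*20111 = -2873)
(-47404 + o)/(-310336 + 2493) = (-47404 - 2873)/(-310336 + 2493) = -50277/(-307843) = -50277*(-1/307843) = 50277/307843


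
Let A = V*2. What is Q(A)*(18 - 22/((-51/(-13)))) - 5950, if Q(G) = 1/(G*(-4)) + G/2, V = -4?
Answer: -1223833/204 ≈ -5999.2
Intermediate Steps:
A = -8 (A = -4*2 = -8)
Q(G) = G/2 - 1/(4*G) (Q(G) = -1/4/G + G*(1/2) = -1/(4*G) + G/2 = G/2 - 1/(4*G))
Q(A)*(18 - 22/((-51/(-13)))) - 5950 = ((1/2)*(-8) - 1/4/(-8))*(18 - 22/((-51/(-13)))) - 5950 = (-4 - 1/4*(-1/8))*(18 - 22/((-51*(-1/13)))) - 5950 = (-4 + 1/32)*(18 - 22/51/13) - 5950 = -127*(18 - 22*13/51)/32 - 5950 = -127*(18 - 286/51)/32 - 5950 = -127/32*632/51 - 5950 = -10033/204 - 5950 = -1223833/204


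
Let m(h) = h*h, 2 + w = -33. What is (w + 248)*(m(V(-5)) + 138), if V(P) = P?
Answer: 34719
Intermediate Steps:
w = -35 (w = -2 - 33 = -35)
m(h) = h²
(w + 248)*(m(V(-5)) + 138) = (-35 + 248)*((-5)² + 138) = 213*(25 + 138) = 213*163 = 34719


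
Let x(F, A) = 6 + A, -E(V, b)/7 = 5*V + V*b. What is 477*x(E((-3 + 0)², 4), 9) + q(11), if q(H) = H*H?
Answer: 7276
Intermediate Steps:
E(V, b) = -35*V - 7*V*b (E(V, b) = -7*(5*V + V*b) = -35*V - 7*V*b)
q(H) = H²
477*x(E((-3 + 0)², 4), 9) + q(11) = 477*(6 + 9) + 11² = 477*15 + 121 = 7155 + 121 = 7276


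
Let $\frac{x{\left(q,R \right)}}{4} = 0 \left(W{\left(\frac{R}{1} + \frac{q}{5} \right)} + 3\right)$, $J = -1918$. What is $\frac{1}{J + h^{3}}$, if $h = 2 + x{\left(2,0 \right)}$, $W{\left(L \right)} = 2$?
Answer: $- \frac{1}{1910} \approx -0.00052356$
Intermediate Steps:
$x{\left(q,R \right)} = 0$ ($x{\left(q,R \right)} = 4 \cdot 0 \left(2 + 3\right) = 4 \cdot 0 \cdot 5 = 4 \cdot 0 = 0$)
$h = 2$ ($h = 2 + 0 = 2$)
$\frac{1}{J + h^{3}} = \frac{1}{-1918 + 2^{3}} = \frac{1}{-1918 + 8} = \frac{1}{-1910} = - \frac{1}{1910}$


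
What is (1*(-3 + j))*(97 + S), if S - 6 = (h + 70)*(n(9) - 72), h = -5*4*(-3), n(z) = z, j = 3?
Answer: 0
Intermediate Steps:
h = 60 (h = -20*(-3) = 60)
S = -8184 (S = 6 + (60 + 70)*(9 - 72) = 6 + 130*(-63) = 6 - 8190 = -8184)
(1*(-3 + j))*(97 + S) = (1*(-3 + 3))*(97 - 8184) = (1*0)*(-8087) = 0*(-8087) = 0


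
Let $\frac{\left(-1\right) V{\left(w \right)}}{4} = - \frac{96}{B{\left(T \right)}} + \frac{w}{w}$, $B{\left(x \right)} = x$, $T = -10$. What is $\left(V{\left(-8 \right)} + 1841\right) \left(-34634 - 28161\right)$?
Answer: $-112943087$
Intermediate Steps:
$V{\left(w \right)} = - \frac{212}{5}$ ($V{\left(w \right)} = - 4 \left(- \frac{96}{-10} + \frac{w}{w}\right) = - 4 \left(\left(-96\right) \left(- \frac{1}{10}\right) + 1\right) = - 4 \left(\frac{48}{5} + 1\right) = \left(-4\right) \frac{53}{5} = - \frac{212}{5}$)
$\left(V{\left(-8 \right)} + 1841\right) \left(-34634 - 28161\right) = \left(- \frac{212}{5} + 1841\right) \left(-34634 - 28161\right) = \frac{8993}{5} \left(-62795\right) = -112943087$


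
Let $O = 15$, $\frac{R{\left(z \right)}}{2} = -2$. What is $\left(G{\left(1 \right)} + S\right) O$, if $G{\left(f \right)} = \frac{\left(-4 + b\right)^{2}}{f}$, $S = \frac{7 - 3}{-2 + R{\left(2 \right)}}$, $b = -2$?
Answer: $530$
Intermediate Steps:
$R{\left(z \right)} = -4$ ($R{\left(z \right)} = 2 \left(-2\right) = -4$)
$S = - \frac{2}{3}$ ($S = \frac{7 - 3}{-2 - 4} = \frac{4}{-6} = 4 \left(- \frac{1}{6}\right) = - \frac{2}{3} \approx -0.66667$)
$G{\left(f \right)} = \frac{36}{f}$ ($G{\left(f \right)} = \frac{\left(-4 - 2\right)^{2}}{f} = \frac{\left(-6\right)^{2}}{f} = \frac{36}{f}$)
$\left(G{\left(1 \right)} + S\right) O = \left(\frac{36}{1} - \frac{2}{3}\right) 15 = \left(36 \cdot 1 - \frac{2}{3}\right) 15 = \left(36 - \frac{2}{3}\right) 15 = \frac{106}{3} \cdot 15 = 530$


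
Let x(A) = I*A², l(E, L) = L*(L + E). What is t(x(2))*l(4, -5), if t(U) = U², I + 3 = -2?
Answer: 2000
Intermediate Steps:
I = -5 (I = -3 - 2 = -5)
l(E, L) = L*(E + L)
x(A) = -5*A²
t(x(2))*l(4, -5) = (-5*2²)²*(-5*(4 - 5)) = (-5*4)²*(-5*(-1)) = (-20)²*5 = 400*5 = 2000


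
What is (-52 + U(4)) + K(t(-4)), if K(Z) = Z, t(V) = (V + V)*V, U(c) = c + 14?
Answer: -2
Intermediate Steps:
U(c) = 14 + c
t(V) = 2*V² (t(V) = (2*V)*V = 2*V²)
(-52 + U(4)) + K(t(-4)) = (-52 + (14 + 4)) + 2*(-4)² = (-52 + 18) + 2*16 = -34 + 32 = -2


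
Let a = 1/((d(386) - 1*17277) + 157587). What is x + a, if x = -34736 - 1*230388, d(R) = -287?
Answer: -37123457851/140023 ≈ -2.6512e+5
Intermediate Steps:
x = -265124 (x = -34736 - 230388 = -265124)
a = 1/140023 (a = 1/((-287 - 1*17277) + 157587) = 1/((-287 - 17277) + 157587) = 1/(-17564 + 157587) = 1/140023 ≈ 7.1417e-6)
x + a = -265124 + 1/140023 = -37123457851/140023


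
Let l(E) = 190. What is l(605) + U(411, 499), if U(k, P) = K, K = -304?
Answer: -114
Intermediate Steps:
U(k, P) = -304
l(605) + U(411, 499) = 190 - 304 = -114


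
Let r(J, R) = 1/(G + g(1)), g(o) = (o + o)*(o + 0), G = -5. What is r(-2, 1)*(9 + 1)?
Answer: -10/3 ≈ -3.3333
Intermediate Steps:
g(o) = 2*o**2 (g(o) = (2*o)*o = 2*o**2)
r(J, R) = -1/3 (r(J, R) = 1/(-5 + 2*1**2) = 1/(-5 + 2*1) = 1/(-5 + 2) = 1/(-3) = -1/3)
r(-2, 1)*(9 + 1) = -(9 + 1)/3 = -1/3*10 = -10/3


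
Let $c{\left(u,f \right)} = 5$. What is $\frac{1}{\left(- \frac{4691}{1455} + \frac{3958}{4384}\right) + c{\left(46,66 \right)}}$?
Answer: $\frac{3189360}{8543573} \approx 0.37331$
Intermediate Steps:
$\frac{1}{\left(- \frac{4691}{1455} + \frac{3958}{4384}\right) + c{\left(46,66 \right)}} = \frac{1}{\left(- \frac{4691}{1455} + \frac{3958}{4384}\right) + 5} = \frac{1}{\left(\left(-4691\right) \frac{1}{1455} + 3958 \cdot \frac{1}{4384}\right) + 5} = \frac{1}{\left(- \frac{4691}{1455} + \frac{1979}{2192}\right) + 5} = \frac{1}{- \frac{7403227}{3189360} + 5} = \frac{1}{\frac{8543573}{3189360}} = \frac{3189360}{8543573}$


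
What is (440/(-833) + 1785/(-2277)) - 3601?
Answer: -2277551042/632247 ≈ -3602.3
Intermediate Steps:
(440/(-833) + 1785/(-2277)) - 3601 = (440*(-1/833) + 1785*(-1/2277)) - 3601 = (-440/833 - 595/759) - 3601 = -829595/632247 - 3601 = -2277551042/632247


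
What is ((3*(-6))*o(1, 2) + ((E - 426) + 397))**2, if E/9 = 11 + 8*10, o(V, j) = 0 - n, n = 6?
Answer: 806404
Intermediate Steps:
o(V, j) = -6 (o(V, j) = 0 - 1*6 = 0 - 6 = -6)
E = 819 (E = 9*(11 + 8*10) = 9*(11 + 80) = 9*91 = 819)
((3*(-6))*o(1, 2) + ((E - 426) + 397))**2 = ((3*(-6))*(-6) + ((819 - 426) + 397))**2 = (-18*(-6) + (393 + 397))**2 = (108 + 790)**2 = 898**2 = 806404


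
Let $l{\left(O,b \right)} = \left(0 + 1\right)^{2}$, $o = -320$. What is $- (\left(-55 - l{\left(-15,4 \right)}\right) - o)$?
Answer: $-264$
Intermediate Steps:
$l{\left(O,b \right)} = 1$ ($l{\left(O,b \right)} = 1^{2} = 1$)
$- (\left(-55 - l{\left(-15,4 \right)}\right) - o) = - (\left(-55 - 1\right) - -320) = - (\left(-55 - 1\right) + 320) = - (-56 + 320) = \left(-1\right) 264 = -264$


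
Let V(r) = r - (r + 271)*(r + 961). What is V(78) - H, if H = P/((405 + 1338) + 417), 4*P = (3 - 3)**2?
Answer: -362533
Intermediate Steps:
P = 0 (P = (3 - 3)**2/4 = (1/4)*0**2 = (1/4)*0 = 0)
V(r) = r - (271 + r)*(961 + r)
H = 0 (H = 0/((405 + 1338) + 417) = 0/(1743 + 417) = 0/2160 = 0*(1/2160) = 0)
V(78) - H = (-260431 - 1*78**2 - 1231*78) - 1*0 = (-260431 - 1*6084 - 96018) + 0 = (-260431 - 6084 - 96018) + 0 = -362533 + 0 = -362533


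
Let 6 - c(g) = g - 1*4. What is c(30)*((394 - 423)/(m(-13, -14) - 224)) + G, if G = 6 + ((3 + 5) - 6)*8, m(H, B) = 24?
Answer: 191/10 ≈ 19.100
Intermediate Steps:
c(g) = 10 - g (c(g) = 6 - (g - 1*4) = 6 - (g - 4) = 6 - (-4 + g) = 6 + (4 - g) = 10 - g)
G = 22 (G = 6 + (8 - 6)*8 = 6 + 2*8 = 6 + 16 = 22)
c(30)*((394 - 423)/(m(-13, -14) - 224)) + G = (10 - 1*30)*((394 - 423)/(24 - 224)) + 22 = (10 - 30)*(-29/(-200)) + 22 = -(-580)*(-1)/200 + 22 = -20*29/200 + 22 = -29/10 + 22 = 191/10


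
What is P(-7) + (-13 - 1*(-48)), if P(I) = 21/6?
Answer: 77/2 ≈ 38.500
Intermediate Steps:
P(I) = 7/2 (P(I) = 21*(⅙) = 7/2)
P(-7) + (-13 - 1*(-48)) = 7/2 + (-13 - 1*(-48)) = 7/2 + (-13 + 48) = 7/2 + 35 = 77/2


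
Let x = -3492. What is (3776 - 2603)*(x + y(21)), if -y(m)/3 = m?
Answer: -4170015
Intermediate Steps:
y(m) = -3*m
(3776 - 2603)*(x + y(21)) = (3776 - 2603)*(-3492 - 3*21) = 1173*(-3492 - 63) = 1173*(-3555) = -4170015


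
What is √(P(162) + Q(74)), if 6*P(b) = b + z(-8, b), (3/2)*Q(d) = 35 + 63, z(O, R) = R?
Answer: √1074/3 ≈ 10.924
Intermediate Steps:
Q(d) = 196/3 (Q(d) = 2*(35 + 63)/3 = (⅔)*98 = 196/3)
P(b) = b/3 (P(b) = (b + b)/6 = (2*b)/6 = b/3)
√(P(162) + Q(74)) = √((⅓)*162 + 196/3) = √(54 + 196/3) = √(358/3) = √1074/3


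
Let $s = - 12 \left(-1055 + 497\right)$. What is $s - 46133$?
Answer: $-39437$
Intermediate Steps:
$s = 6696$ ($s = \left(-12\right) \left(-558\right) = 6696$)
$s - 46133 = 6696 - 46133 = -39437$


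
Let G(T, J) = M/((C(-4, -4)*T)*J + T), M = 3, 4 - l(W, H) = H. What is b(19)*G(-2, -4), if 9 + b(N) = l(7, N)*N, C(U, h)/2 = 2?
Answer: -147/5 ≈ -29.400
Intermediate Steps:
C(U, h) = 4 (C(U, h) = 2*2 = 4)
l(W, H) = 4 - H
G(T, J) = 3/(T + 4*J*T) (G(T, J) = 3/((4*T)*J + T) = 3/(4*J*T + T) = 3/(T + 4*J*T))
b(N) = -9 + N*(4 - N) (b(N) = -9 + (4 - N)*N = -9 + N*(4 - N))
b(19)*G(-2, -4) = (-9 - 1*19*(-4 + 19))*(3/(-2*(1 + 4*(-4)))) = (-9 - 1*19*15)*(3*(-½)/(1 - 16)) = (-9 - 285)*(3*(-½)/(-15)) = -882*(-1)*(-1)/(2*15) = -294*⅒ = -147/5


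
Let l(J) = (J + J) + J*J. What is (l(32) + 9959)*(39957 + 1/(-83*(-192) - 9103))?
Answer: 3016120232554/6833 ≈ 4.4140e+8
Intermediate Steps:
l(J) = J² + 2*J (l(J) = 2*J + J² = J² + 2*J)
(l(32) + 9959)*(39957 + 1/(-83*(-192) - 9103)) = (32*(2 + 32) + 9959)*(39957 + 1/(-83*(-192) - 9103)) = (32*34 + 9959)*(39957 + 1/(15936 - 9103)) = (1088 + 9959)*(39957 + 1/6833) = 11047*(39957 + 1/6833) = 11047*(273026182/6833) = 3016120232554/6833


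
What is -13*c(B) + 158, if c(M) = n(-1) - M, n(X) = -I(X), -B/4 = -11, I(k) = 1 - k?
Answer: 756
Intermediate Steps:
B = 44 (B = -4*(-11) = 44)
n(X) = -1 + X (n(X) = -(1 - X) = -1 + X)
c(M) = -2 - M (c(M) = (-1 - 1) - M = -2 - M)
-13*c(B) + 158 = -13*(-2 - 1*44) + 158 = -13*(-2 - 44) + 158 = -13*(-46) + 158 = 598 + 158 = 756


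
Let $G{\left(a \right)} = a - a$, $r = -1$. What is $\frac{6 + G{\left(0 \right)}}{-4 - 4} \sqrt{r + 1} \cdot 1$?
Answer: $0$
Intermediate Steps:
$G{\left(a \right)} = 0$
$\frac{6 + G{\left(0 \right)}}{-4 - 4} \sqrt{r + 1} \cdot 1 = \frac{6 + 0}{-4 - 4} \sqrt{-1 + 1} \cdot 1 = \frac{6}{-8} \sqrt{0} \cdot 1 = 6 \left(- \frac{1}{8}\right) 0 \cdot 1 = \left(- \frac{3}{4}\right) 0 \cdot 1 = 0 \cdot 1 = 0$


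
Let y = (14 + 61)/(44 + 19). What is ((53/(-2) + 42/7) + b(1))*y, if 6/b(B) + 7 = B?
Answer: -1075/42 ≈ -25.595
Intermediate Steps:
b(B) = 6/(-7 + B)
y = 25/21 (y = 75/63 = 75*(1/63) = 25/21 ≈ 1.1905)
((53/(-2) + 42/7) + b(1))*y = ((53/(-2) + 42/7) + 6/(-7 + 1))*(25/21) = ((53*(-½) + 42*(⅐)) + 6/(-6))*(25/21) = ((-53/2 + 6) + 6*(-⅙))*(25/21) = (-41/2 - 1)*(25/21) = -43/2*25/21 = -1075/42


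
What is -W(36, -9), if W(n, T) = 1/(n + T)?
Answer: -1/27 ≈ -0.037037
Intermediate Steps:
W(n, T) = 1/(T + n)
-W(36, -9) = -1/(-9 + 36) = -1/27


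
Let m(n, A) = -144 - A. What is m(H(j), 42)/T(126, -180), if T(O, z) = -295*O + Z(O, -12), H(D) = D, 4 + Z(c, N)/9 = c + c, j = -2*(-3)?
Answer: 31/5823 ≈ 0.0053237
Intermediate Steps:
j = 6
Z(c, N) = -36 + 18*c (Z(c, N) = -36 + 9*(c + c) = -36 + 9*(2*c) = -36 + 18*c)
T(O, z) = -36 - 277*O (T(O, z) = -295*O + (-36 + 18*O) = -36 - 277*O)
m(H(j), 42)/T(126, -180) = (-144 - 1*42)/(-36 - 277*126) = (-144 - 42)/(-36 - 34902) = -186/(-34938) = -186*(-1/34938) = 31/5823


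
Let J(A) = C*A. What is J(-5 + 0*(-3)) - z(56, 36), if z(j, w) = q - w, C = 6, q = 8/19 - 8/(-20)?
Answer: 492/95 ≈ 5.1789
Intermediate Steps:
q = 78/95 (q = 8*(1/19) - 8*(-1/20) = 8/19 + 2/5 = 78/95 ≈ 0.82105)
J(A) = 6*A
z(j, w) = 78/95 - w
J(-5 + 0*(-3)) - z(56, 36) = 6*(-5 + 0*(-3)) - (78/95 - 1*36) = 6*(-5 + 0) - (78/95 - 36) = 6*(-5) - 1*(-3342/95) = -30 + 3342/95 = 492/95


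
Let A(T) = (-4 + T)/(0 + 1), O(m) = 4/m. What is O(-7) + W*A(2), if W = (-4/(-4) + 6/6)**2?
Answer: -60/7 ≈ -8.5714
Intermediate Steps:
A(T) = -4 + T (A(T) = (-4 + T)/1 = (-4 + T)*1 = -4 + T)
W = 4 (W = (-4*(-1/4) + 6*(1/6))**2 = (1 + 1)**2 = 2**2 = 4)
O(-7) + W*A(2) = 4/(-7) + 4*(-4 + 2) = 4*(-1/7) + 4*(-2) = -4/7 - 8 = -60/7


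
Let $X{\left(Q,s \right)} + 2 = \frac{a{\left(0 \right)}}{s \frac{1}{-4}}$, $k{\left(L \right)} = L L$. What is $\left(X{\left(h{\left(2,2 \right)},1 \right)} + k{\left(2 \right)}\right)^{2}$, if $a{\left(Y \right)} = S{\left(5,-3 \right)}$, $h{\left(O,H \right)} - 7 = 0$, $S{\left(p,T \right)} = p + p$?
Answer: $1444$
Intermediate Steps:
$S{\left(p,T \right)} = 2 p$
$h{\left(O,H \right)} = 7$ ($h{\left(O,H \right)} = 7 + 0 = 7$)
$k{\left(L \right)} = L^{2}$
$a{\left(Y \right)} = 10$ ($a{\left(Y \right)} = 2 \cdot 5 = 10$)
$X{\left(Q,s \right)} = -2 - \frac{40}{s}$ ($X{\left(Q,s \right)} = -2 + \frac{10}{s \frac{1}{-4}} = -2 + \frac{10}{s \left(- \frac{1}{4}\right)} = -2 + \frac{10}{\left(- \frac{1}{4}\right) s} = -2 + 10 \left(- \frac{4}{s}\right) = -2 - \frac{40}{s}$)
$\left(X{\left(h{\left(2,2 \right)},1 \right)} + k{\left(2 \right)}\right)^{2} = \left(\left(-2 - \frac{40}{1}\right) + 2^{2}\right)^{2} = \left(\left(-2 - 40\right) + 4\right)^{2} = \left(-42 + 4\right)^{2} = \left(-38\right)^{2} = 1444$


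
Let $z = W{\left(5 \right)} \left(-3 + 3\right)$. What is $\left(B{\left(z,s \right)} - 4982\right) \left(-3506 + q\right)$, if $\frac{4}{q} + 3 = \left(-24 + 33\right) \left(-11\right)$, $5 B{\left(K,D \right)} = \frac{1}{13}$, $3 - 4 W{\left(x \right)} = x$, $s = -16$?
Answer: $\frac{19301071944}{1105} \approx 1.7467 \cdot 10^{7}$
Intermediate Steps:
$W{\left(x \right)} = \frac{3}{4} - \frac{x}{4}$
$z = 0$ ($z = \left(\frac{3}{4} - \frac{5}{4}\right) \left(-3 + 3\right) = \left(\frac{3}{4} - \frac{5}{4}\right) 0 = \left(- \frac{1}{2}\right) 0 = 0$)
$B{\left(K,D \right)} = \frac{1}{65}$ ($B{\left(K,D \right)} = \frac{1}{5 \cdot 13} = \frac{1}{5} \cdot \frac{1}{13} = \frac{1}{65}$)
$q = - \frac{2}{51}$ ($q = \frac{4}{-3 + \left(-24 + 33\right) \left(-11\right)} = \frac{4}{-3 + 9 \left(-11\right)} = \frac{4}{-3 - 99} = \frac{4}{-102} = 4 \left(- \frac{1}{102}\right) = - \frac{2}{51} \approx -0.039216$)
$\left(B{\left(z,s \right)} - 4982\right) \left(-3506 + q\right) = \left(\frac{1}{65} - 4982\right) \left(-3506 - \frac{2}{51}\right) = \left(- \frac{323829}{65}\right) \left(- \frac{178808}{51}\right) = \frac{19301071944}{1105}$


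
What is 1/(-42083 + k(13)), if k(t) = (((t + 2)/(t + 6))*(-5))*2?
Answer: -19/799727 ≈ -2.3758e-5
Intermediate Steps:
k(t) = -10*(2 + t)/(6 + t) (k(t) = (((2 + t)/(6 + t))*(-5))*2 = -5*(2 + t)/(6 + t)*2 = -10*(2 + t)/(6 + t))
1/(-42083 + k(13)) = 1/(-42083 + 10*(-2 - 1*13)/(6 + 13)) = 1/(-42083 + 10*(-2 - 13)/19) = 1/(-42083 + 10*(1/19)*(-15)) = 1/(-42083 - 150/19) = 1/(-799727/19) = -19/799727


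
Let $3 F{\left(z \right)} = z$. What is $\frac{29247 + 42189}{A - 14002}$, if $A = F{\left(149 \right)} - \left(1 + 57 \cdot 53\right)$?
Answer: $- \frac{214308}{50923} \approx -4.2085$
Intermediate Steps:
$F{\left(z \right)} = \frac{z}{3}$
$A = - \frac{8917}{3}$ ($A = \frac{1}{3} \cdot 149 - \left(1 + 57 \cdot 53\right) = \frac{149}{3} - \left(1 + 3021\right) = \frac{149}{3} - 3022 = - \frac{8917}{3} \approx -2972.3$)
$\frac{29247 + 42189}{A - 14002} = \frac{29247 + 42189}{- \frac{8917}{3} - 14002} = \frac{71436}{- \frac{50923}{3}} = 71436 \left(- \frac{3}{50923}\right) = - \frac{214308}{50923}$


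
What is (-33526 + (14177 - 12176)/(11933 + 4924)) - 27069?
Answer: -340482638/5619 ≈ -60595.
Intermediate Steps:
(-33526 + (14177 - 12176)/(11933 + 4924)) - 27069 = (-33526 + 2001/16857) - 27069 = (-33526 + 2001*(1/16857)) - 27069 = (-33526 + 667/5619) - 27069 = -188381927/5619 - 27069 = -340482638/5619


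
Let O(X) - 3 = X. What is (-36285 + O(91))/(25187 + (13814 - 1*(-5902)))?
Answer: -36191/44903 ≈ -0.80598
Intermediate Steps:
O(X) = 3 + X
(-36285 + O(91))/(25187 + (13814 - 1*(-5902))) = (-36285 + (3 + 91))/(25187 + (13814 - 1*(-5902))) = (-36285 + 94)/(25187 + (13814 + 5902)) = -36191/(25187 + 19716) = -36191/44903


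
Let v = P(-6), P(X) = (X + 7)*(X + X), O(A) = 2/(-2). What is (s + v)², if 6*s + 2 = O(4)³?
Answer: 625/4 ≈ 156.25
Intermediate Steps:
O(A) = -1 (O(A) = 2*(-½) = -1)
s = -½ (s = -⅓ + (⅙)*(-1)³ = -⅓ + (⅙)*(-1) = -⅓ - ⅙ = -½ ≈ -0.50000)
P(X) = 2*X*(7 + X) (P(X) = (7 + X)*(2*X) = 2*X*(7 + X))
v = -12 (v = 2*(-6)*(7 - 6) = 2*(-6)*1 = -12)
(s + v)² = (-½ - 12)² = (-25/2)² = 625/4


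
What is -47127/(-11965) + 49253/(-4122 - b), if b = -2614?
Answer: -518244629/18043220 ≈ -28.722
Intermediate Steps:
-47127/(-11965) + 49253/(-4122 - b) = -47127/(-11965) + 49253/(-4122 - 1*(-2614)) = -47127*(-1/11965) + 49253/(-4122 + 2614) = 47127/11965 + 49253/(-1508) = 47127/11965 + 49253*(-1/1508) = 47127/11965 - 49253/1508 = -518244629/18043220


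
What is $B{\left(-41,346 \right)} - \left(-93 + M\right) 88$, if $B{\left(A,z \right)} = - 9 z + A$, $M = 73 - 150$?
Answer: $11805$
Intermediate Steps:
$M = -77$ ($M = 73 - 150 = -77$)
$B{\left(A,z \right)} = A - 9 z$
$B{\left(-41,346 \right)} - \left(-93 + M\right) 88 = \left(-41 - 3114\right) - \left(-93 - 77\right) 88 = \left(-41 - 3114\right) - \left(-170\right) 88 = -3155 - -14960 = -3155 + 14960 = 11805$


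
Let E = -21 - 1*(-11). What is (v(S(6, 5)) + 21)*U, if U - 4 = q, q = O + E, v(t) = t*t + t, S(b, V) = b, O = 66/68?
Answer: -10773/34 ≈ -316.85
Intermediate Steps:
E = -10 (E = -21 + 11 = -10)
O = 33/34 (O = 66*(1/68) = 33/34 ≈ 0.97059)
v(t) = t + t**2 (v(t) = t**2 + t = t + t**2)
q = -307/34 (q = 33/34 - 10 = -307/34 ≈ -9.0294)
U = -171/34 (U = 4 - 307/34 = -171/34 ≈ -5.0294)
(v(S(6, 5)) + 21)*U = (6*(1 + 6) + 21)*(-171/34) = (6*7 + 21)*(-171/34) = (42 + 21)*(-171/34) = 63*(-171/34) = -10773/34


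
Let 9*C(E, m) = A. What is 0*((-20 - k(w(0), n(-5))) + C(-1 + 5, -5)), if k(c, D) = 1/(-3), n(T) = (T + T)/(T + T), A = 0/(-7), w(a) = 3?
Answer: 0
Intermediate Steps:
A = 0 (A = 0*(-⅐) = 0)
n(T) = 1 (n(T) = (2*T)/((2*T)) = (2*T)*(1/(2*T)) = 1)
k(c, D) = -⅓
C(E, m) = 0 (C(E, m) = (⅑)*0 = 0)
0*((-20 - k(w(0), n(-5))) + C(-1 + 5, -5)) = 0*((-20 - 1*(-⅓)) + 0) = 0*((-20 + ⅓) + 0) = 0*(-59/3 + 0) = 0*(-59/3) = 0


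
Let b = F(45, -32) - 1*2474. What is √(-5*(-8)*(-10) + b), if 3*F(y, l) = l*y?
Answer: I*√3354 ≈ 57.914*I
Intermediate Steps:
F(y, l) = l*y/3 (F(y, l) = (l*y)/3 = l*y/3)
b = -2954 (b = (⅓)*(-32)*45 - 1*2474 = -480 - 2474 = -2954)
√(-5*(-8)*(-10) + b) = √(-5*(-8)*(-10) - 2954) = √(40*(-10) - 2954) = √(-400 - 2954) = √(-3354) = I*√3354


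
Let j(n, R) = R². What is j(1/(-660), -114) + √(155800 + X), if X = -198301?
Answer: 12996 + I*√42501 ≈ 12996.0 + 206.16*I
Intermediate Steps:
j(1/(-660), -114) + √(155800 + X) = (-114)² + √(155800 - 198301) = 12996 + √(-42501) = 12996 + I*√42501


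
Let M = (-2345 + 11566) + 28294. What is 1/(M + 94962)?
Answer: 1/132477 ≈ 7.5485e-6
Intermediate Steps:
M = 37515 (M = 9221 + 28294 = 37515)
1/(M + 94962) = 1/(37515 + 94962) = 1/132477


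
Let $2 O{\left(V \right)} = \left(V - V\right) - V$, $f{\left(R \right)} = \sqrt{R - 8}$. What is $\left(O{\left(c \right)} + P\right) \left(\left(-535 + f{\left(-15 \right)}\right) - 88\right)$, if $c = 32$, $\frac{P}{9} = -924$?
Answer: $5190836 - 8332 i \sqrt{23} \approx 5.1908 \cdot 10^{6} - 39959.0 i$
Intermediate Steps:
$P = -8316$ ($P = 9 \left(-924\right) = -8316$)
$f{\left(R \right)} = \sqrt{-8 + R}$
$O{\left(V \right)} = - \frac{V}{2}$ ($O{\left(V \right)} = \frac{\left(V - V\right) - V}{2} = \frac{0 - V}{2} = \frac{\left(-1\right) V}{2} = - \frac{V}{2}$)
$\left(O{\left(c \right)} + P\right) \left(\left(-535 + f{\left(-15 \right)}\right) - 88\right) = \left(\left(- \frac{1}{2}\right) 32 - 8316\right) \left(\left(-535 + \sqrt{-8 - 15}\right) - 88\right) = \left(-16 - 8316\right) \left(\left(-535 + \sqrt{-23}\right) - 88\right) = - 8332 \left(\left(-535 + i \sqrt{23}\right) - 88\right) = - 8332 \left(-623 + i \sqrt{23}\right) = 5190836 - 8332 i \sqrt{23}$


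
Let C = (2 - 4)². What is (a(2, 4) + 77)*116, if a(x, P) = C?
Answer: 9396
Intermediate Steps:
C = 4 (C = (-2)² = 4)
a(x, P) = 4
(a(2, 4) + 77)*116 = (4 + 77)*116 = 81*116 = 9396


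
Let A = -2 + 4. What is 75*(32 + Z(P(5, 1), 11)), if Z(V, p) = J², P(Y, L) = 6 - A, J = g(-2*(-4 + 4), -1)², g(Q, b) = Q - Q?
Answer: 2400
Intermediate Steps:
g(Q, b) = 0
A = 2
J = 0 (J = 0² = 0)
P(Y, L) = 4 (P(Y, L) = 6 - 1*2 = 6 - 2 = 4)
Z(V, p) = 0 (Z(V, p) = 0² = 0)
75*(32 + Z(P(5, 1), 11)) = 75*(32 + 0) = 75*32 = 2400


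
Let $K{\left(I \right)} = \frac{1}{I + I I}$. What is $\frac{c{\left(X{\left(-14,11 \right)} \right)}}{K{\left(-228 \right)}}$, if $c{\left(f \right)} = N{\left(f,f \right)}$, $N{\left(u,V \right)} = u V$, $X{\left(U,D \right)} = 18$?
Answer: $16768944$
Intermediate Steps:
$K{\left(I \right)} = \frac{1}{I + I^{2}}$
$N{\left(u,V \right)} = V u$
$c{\left(f \right)} = f^{2}$ ($c{\left(f \right)} = f f = f^{2}$)
$\frac{c{\left(X{\left(-14,11 \right)} \right)}}{K{\left(-228 \right)}} = \frac{18^{2}}{\frac{1}{-228} \frac{1}{1 - 228}} = \frac{324}{\left(- \frac{1}{228}\right) \frac{1}{-227}} = \frac{324}{\left(- \frac{1}{228}\right) \left(- \frac{1}{227}\right)} = 324 \frac{1}{\frac{1}{51756}} = 324 \cdot 51756 = 16768944$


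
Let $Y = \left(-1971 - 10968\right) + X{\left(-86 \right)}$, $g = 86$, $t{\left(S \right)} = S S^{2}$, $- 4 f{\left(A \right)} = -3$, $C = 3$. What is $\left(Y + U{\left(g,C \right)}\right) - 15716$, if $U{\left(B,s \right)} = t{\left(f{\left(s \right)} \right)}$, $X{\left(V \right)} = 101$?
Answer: $- \frac{1827429}{64} \approx -28554.0$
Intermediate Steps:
$f{\left(A \right)} = \frac{3}{4}$ ($f{\left(A \right)} = \left(- \frac{1}{4}\right) \left(-3\right) = \frac{3}{4}$)
$t{\left(S \right)} = S^{3}$
$U{\left(B,s \right)} = \frac{27}{64}$ ($U{\left(B,s \right)} = \left(\frac{3}{4}\right)^{3} = \frac{27}{64}$)
$Y = -12838$ ($Y = \left(-1971 - 10968\right) + 101 = -12939 + 101 = -12838$)
$\left(Y + U{\left(g,C \right)}\right) - 15716 = \left(-12838 + \frac{27}{64}\right) - 15716 = - \frac{821605}{64} - 15716 = - \frac{1827429}{64}$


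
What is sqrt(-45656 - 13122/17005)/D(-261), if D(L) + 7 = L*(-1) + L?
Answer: -I*sqrt(13202569801010)/119035 ≈ -30.525*I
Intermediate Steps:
D(L) = -7 (D(L) = -7 + (L*(-1) + L) = -7 + (-L + L) = -7 + 0 = -7)
sqrt(-45656 - 13122/17005)/D(-261) = sqrt(-45656 - 13122/17005)/(-7) = sqrt(-45656 - 13122*1/17005)*(-1/7) = sqrt(-45656 - 13122/17005)*(-1/7) = sqrt(-776393402/17005)*(-1/7) = (I*sqrt(13202569801010)/17005)*(-1/7) = -I*sqrt(13202569801010)/119035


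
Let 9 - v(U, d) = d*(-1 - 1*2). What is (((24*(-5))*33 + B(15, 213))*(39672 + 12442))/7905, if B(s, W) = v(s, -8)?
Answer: -13810210/527 ≈ -26205.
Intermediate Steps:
v(U, d) = 9 + 3*d (v(U, d) = 9 - d*(-1 - 1*2) = 9 - d*(-1 - 2) = 9 - d*(-3) = 9 - (-3)*d = 9 + 3*d)
B(s, W) = -15 (B(s, W) = 9 + 3*(-8) = 9 - 24 = -15)
(((24*(-5))*33 + B(15, 213))*(39672 + 12442))/7905 = (((24*(-5))*33 - 15)*(39672 + 12442))/7905 = ((-120*33 - 15)*52114)*(1/7905) = ((-3960 - 15)*52114)*(1/7905) = -3975*52114*(1/7905) = -207153150*1/7905 = -13810210/527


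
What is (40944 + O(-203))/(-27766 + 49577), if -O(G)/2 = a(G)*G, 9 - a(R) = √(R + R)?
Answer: 44598/21811 - 406*I*√406/21811 ≈ 2.0447 - 0.37507*I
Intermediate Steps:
a(R) = 9 - √2*√R (a(R) = 9 - √(R + R) = 9 - √(2*R) = 9 - √2*√R)
O(G) = -2*G*(9 - √2*√G) (O(G) = -2*(9 - √2*√G)*G = -2*G*(9 - √2*√G))
(40944 + O(-203))/(-27766 + 49577) = (40944 + 2*(-203)*(-9 + √2*√(-203)))/(-27766 + 49577) = (40944 + 2*(-203)*(-9 + √2*(I*√203)))/21811 = (40944 + 2*(-203)*(-9 + I*√406))*(1/21811) = (40944 + (3654 - 406*I*√406))*(1/21811) = (44598 - 406*I*√406)*(1/21811) = 44598/21811 - 406*I*√406/21811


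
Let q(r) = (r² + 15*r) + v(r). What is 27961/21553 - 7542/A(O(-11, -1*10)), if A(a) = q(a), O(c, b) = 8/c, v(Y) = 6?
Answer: 9841849588/5711545 ≈ 1723.2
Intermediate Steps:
q(r) = 6 + r² + 15*r (q(r) = (r² + 15*r) + 6 = 6 + r² + 15*r)
A(a) = 6 + a² + 15*a
27961/21553 - 7542/A(O(-11, -1*10)) = 27961/21553 - 7542/(6 + (8/(-11))² + 15*(8/(-11))) = 27961*(1/21553) - 7542/(6 + (8*(-1/11))² + 15*(8*(-1/11))) = 27961/21553 - 7542/(6 + (-8/11)² + 15*(-8/11)) = 27961/21553 - 7542/(6 + 64/121 - 120/11) = 27961/21553 - 7542/(-530/121) = 27961/21553 - 7542*(-121/530) = 27961/21553 + 456291/265 = 9841849588/5711545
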